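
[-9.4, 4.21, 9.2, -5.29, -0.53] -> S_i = Random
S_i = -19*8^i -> [-19, -152, -1216, -9728, -77824]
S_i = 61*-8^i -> [61, -488, 3904, -31232, 249856]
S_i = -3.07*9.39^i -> [-3.07, -28.83, -270.69, -2541.76, -23867.16]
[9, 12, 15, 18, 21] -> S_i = 9 + 3*i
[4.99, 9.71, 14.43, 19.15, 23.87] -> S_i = 4.99 + 4.72*i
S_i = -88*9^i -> [-88, -792, -7128, -64152, -577368]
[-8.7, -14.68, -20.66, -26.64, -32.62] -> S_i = -8.70 + -5.98*i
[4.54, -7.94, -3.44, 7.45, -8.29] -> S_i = Random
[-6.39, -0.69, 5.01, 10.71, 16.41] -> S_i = -6.39 + 5.70*i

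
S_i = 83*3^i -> [83, 249, 747, 2241, 6723]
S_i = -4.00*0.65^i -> [-4.0, -2.6, -1.69, -1.1, -0.71]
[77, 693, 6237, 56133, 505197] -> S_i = 77*9^i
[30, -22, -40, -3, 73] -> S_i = Random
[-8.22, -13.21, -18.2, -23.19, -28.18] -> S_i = -8.22 + -4.99*i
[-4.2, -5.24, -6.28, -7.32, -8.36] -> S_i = -4.20 + -1.04*i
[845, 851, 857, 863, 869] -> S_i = 845 + 6*i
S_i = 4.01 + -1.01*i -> [4.01, 3.0, 1.99, 0.98, -0.03]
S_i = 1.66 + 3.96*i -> [1.66, 5.62, 9.58, 13.54, 17.5]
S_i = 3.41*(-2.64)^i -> [3.41, -9.0, 23.77, -62.74, 165.64]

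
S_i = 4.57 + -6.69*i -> [4.57, -2.12, -8.81, -15.5, -22.19]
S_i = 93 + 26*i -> [93, 119, 145, 171, 197]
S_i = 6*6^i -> [6, 36, 216, 1296, 7776]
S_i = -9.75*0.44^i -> [-9.75, -4.29, -1.89, -0.83, -0.37]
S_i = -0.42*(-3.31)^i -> [-0.42, 1.39, -4.6, 15.23, -50.42]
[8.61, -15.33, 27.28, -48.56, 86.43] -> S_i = 8.61*(-1.78)^i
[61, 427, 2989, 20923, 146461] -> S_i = 61*7^i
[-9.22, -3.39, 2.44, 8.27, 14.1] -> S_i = -9.22 + 5.83*i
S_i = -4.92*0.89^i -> [-4.92, -4.38, -3.9, -3.47, -3.09]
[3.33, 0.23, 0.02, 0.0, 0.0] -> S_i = 3.33*0.07^i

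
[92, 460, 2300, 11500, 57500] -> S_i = 92*5^i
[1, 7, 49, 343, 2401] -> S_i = 1*7^i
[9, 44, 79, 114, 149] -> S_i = 9 + 35*i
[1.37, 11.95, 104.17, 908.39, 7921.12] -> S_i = 1.37*8.72^i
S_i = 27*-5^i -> [27, -135, 675, -3375, 16875]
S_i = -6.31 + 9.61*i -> [-6.31, 3.3, 12.91, 22.52, 32.13]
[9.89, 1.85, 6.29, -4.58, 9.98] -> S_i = Random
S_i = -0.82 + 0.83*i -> [-0.82, 0.01, 0.84, 1.67, 2.5]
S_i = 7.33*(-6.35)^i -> [7.33, -46.55, 295.56, -1876.83, 11917.88]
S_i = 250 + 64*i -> [250, 314, 378, 442, 506]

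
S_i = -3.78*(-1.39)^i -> [-3.78, 5.25, -7.3, 10.15, -14.11]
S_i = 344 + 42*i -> [344, 386, 428, 470, 512]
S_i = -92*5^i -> [-92, -460, -2300, -11500, -57500]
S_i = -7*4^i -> [-7, -28, -112, -448, -1792]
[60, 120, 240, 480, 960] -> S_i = 60*2^i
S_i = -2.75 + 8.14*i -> [-2.75, 5.39, 13.53, 21.67, 29.81]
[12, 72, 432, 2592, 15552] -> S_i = 12*6^i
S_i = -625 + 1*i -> [-625, -624, -623, -622, -621]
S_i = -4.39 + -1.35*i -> [-4.39, -5.74, -7.09, -8.44, -9.79]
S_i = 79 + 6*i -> [79, 85, 91, 97, 103]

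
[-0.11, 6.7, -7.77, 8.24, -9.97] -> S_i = Random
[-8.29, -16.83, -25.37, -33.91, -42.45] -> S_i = -8.29 + -8.54*i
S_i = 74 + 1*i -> [74, 75, 76, 77, 78]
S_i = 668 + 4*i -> [668, 672, 676, 680, 684]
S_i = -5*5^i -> [-5, -25, -125, -625, -3125]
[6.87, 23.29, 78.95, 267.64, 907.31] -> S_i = 6.87*3.39^i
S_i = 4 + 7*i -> [4, 11, 18, 25, 32]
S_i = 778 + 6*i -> [778, 784, 790, 796, 802]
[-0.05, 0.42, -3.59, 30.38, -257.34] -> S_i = -0.05*(-8.47)^i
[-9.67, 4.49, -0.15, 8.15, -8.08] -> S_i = Random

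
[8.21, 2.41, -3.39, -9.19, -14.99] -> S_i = 8.21 + -5.80*i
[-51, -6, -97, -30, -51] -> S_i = Random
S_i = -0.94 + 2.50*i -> [-0.94, 1.56, 4.06, 6.56, 9.06]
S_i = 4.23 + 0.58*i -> [4.23, 4.81, 5.39, 5.97, 6.55]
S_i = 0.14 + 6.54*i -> [0.14, 6.68, 13.22, 19.76, 26.3]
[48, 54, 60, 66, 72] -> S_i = 48 + 6*i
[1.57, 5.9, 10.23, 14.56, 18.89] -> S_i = 1.57 + 4.33*i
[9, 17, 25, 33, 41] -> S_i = 9 + 8*i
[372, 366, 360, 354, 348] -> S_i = 372 + -6*i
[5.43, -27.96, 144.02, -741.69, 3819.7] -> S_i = 5.43*(-5.15)^i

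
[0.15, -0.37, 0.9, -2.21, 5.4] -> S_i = 0.15*(-2.45)^i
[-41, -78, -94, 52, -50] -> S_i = Random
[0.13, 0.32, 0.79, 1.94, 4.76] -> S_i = 0.13*2.46^i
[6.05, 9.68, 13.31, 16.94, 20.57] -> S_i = 6.05 + 3.63*i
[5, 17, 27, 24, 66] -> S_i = Random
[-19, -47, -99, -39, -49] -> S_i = Random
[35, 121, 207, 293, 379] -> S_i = 35 + 86*i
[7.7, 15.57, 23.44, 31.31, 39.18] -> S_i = 7.70 + 7.87*i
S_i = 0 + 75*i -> [0, 75, 150, 225, 300]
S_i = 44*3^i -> [44, 132, 396, 1188, 3564]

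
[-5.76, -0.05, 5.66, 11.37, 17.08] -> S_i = -5.76 + 5.71*i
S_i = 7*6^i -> [7, 42, 252, 1512, 9072]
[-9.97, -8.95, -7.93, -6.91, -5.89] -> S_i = -9.97 + 1.02*i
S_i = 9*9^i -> [9, 81, 729, 6561, 59049]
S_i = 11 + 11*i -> [11, 22, 33, 44, 55]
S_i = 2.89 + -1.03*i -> [2.89, 1.86, 0.83, -0.2, -1.23]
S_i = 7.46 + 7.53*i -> [7.46, 14.99, 22.52, 30.05, 37.58]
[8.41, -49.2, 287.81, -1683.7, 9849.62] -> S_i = 8.41*(-5.85)^i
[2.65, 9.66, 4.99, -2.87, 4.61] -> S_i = Random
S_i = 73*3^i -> [73, 219, 657, 1971, 5913]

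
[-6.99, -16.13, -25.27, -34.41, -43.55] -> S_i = -6.99 + -9.14*i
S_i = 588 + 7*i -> [588, 595, 602, 609, 616]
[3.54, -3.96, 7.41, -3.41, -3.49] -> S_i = Random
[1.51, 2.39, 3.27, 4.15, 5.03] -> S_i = 1.51 + 0.88*i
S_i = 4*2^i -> [4, 8, 16, 32, 64]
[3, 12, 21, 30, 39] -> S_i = 3 + 9*i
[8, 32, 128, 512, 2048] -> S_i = 8*4^i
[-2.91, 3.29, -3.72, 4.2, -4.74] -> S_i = -2.91*(-1.13)^i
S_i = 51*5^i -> [51, 255, 1275, 6375, 31875]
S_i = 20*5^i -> [20, 100, 500, 2500, 12500]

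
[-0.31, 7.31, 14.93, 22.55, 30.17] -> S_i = -0.31 + 7.62*i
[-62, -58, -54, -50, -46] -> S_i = -62 + 4*i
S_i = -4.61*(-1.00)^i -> [-4.61, 4.61, -4.61, 4.61, -4.61]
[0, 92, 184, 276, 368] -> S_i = 0 + 92*i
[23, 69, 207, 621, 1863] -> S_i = 23*3^i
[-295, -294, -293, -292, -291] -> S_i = -295 + 1*i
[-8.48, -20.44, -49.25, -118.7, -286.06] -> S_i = -8.48*2.41^i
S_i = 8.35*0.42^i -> [8.35, 3.51, 1.47, 0.62, 0.26]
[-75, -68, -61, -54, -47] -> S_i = -75 + 7*i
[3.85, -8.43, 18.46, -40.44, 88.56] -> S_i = 3.85*(-2.19)^i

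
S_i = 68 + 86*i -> [68, 154, 240, 326, 412]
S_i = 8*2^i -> [8, 16, 32, 64, 128]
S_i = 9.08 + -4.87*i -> [9.08, 4.21, -0.66, -5.53, -10.4]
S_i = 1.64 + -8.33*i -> [1.64, -6.69, -15.02, -23.35, -31.68]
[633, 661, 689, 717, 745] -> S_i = 633 + 28*i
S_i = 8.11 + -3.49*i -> [8.11, 4.62, 1.13, -2.36, -5.85]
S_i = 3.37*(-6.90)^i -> [3.37, -23.25, 160.45, -1107.08, 7638.82]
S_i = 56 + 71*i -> [56, 127, 198, 269, 340]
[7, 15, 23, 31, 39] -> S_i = 7 + 8*i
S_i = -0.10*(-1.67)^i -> [-0.1, 0.17, -0.28, 0.47, -0.78]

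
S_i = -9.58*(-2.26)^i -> [-9.58, 21.65, -48.93, 110.58, -249.92]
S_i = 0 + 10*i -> [0, 10, 20, 30, 40]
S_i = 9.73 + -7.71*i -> [9.73, 2.02, -5.69, -13.4, -21.11]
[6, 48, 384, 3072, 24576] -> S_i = 6*8^i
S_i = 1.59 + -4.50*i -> [1.59, -2.91, -7.41, -11.91, -16.41]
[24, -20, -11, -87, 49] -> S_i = Random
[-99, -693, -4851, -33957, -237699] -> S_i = -99*7^i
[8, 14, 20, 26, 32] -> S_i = 8 + 6*i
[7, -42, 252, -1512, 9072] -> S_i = 7*-6^i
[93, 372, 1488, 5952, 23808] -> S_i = 93*4^i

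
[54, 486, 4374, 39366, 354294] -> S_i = 54*9^i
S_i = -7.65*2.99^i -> [-7.65, -22.87, -68.39, -204.49, -611.43]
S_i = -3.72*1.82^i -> [-3.72, -6.77, -12.32, -22.43, -40.82]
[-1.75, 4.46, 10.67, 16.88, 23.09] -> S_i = -1.75 + 6.21*i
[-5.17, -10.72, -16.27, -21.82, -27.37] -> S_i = -5.17 + -5.55*i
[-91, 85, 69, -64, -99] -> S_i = Random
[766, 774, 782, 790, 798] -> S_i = 766 + 8*i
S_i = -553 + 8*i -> [-553, -545, -537, -529, -521]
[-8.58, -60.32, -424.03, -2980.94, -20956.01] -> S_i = -8.58*7.03^i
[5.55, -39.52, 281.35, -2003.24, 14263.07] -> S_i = 5.55*(-7.12)^i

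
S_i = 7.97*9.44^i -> [7.97, 75.24, 710.24, 6704.62, 63291.63]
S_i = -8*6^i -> [-8, -48, -288, -1728, -10368]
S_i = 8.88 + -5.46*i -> [8.88, 3.42, -2.04, -7.5, -12.96]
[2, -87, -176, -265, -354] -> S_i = 2 + -89*i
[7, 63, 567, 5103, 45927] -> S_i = 7*9^i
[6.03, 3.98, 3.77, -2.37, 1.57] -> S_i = Random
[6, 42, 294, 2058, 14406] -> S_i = 6*7^i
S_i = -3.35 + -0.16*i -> [-3.35, -3.51, -3.67, -3.83, -3.99]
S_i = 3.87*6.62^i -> [3.87, 25.62, 169.6, 1122.75, 7432.64]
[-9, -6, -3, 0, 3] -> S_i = -9 + 3*i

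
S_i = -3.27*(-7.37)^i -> [-3.27, 24.1, -177.62, 1309.03, -9647.56]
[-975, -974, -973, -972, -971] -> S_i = -975 + 1*i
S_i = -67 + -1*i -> [-67, -68, -69, -70, -71]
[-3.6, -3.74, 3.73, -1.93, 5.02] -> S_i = Random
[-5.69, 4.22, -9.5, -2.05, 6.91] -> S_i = Random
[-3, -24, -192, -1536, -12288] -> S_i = -3*8^i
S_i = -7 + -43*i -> [-7, -50, -93, -136, -179]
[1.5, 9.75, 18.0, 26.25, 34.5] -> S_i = 1.50 + 8.25*i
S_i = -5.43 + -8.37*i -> [-5.43, -13.8, -22.17, -30.54, -38.91]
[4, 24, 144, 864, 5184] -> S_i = 4*6^i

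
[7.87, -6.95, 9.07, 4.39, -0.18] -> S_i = Random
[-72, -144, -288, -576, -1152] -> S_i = -72*2^i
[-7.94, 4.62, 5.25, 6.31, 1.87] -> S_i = Random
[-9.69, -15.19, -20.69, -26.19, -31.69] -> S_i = -9.69 + -5.50*i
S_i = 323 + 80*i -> [323, 403, 483, 563, 643]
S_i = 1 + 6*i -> [1, 7, 13, 19, 25]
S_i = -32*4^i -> [-32, -128, -512, -2048, -8192]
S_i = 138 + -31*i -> [138, 107, 76, 45, 14]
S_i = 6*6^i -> [6, 36, 216, 1296, 7776]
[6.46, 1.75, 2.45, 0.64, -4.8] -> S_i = Random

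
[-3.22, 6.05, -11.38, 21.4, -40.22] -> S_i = -3.22*(-1.88)^i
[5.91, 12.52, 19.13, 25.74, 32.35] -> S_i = 5.91 + 6.61*i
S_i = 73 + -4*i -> [73, 69, 65, 61, 57]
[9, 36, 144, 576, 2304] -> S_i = 9*4^i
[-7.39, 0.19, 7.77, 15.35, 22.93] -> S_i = -7.39 + 7.58*i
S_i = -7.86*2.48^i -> [-7.86, -19.49, -48.34, -119.89, -297.32]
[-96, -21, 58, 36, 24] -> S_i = Random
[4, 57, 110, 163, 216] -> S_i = 4 + 53*i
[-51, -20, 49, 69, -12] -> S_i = Random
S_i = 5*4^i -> [5, 20, 80, 320, 1280]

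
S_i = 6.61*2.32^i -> [6.61, 15.34, 35.58, 82.54, 191.49]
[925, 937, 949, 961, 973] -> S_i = 925 + 12*i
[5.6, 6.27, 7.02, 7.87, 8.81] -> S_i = 5.60*1.12^i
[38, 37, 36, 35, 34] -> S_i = 38 + -1*i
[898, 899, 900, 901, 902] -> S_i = 898 + 1*i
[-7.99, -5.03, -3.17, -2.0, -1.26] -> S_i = -7.99*0.63^i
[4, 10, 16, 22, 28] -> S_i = 4 + 6*i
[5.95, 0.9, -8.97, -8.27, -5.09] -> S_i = Random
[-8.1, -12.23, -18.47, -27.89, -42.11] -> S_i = -8.10*1.51^i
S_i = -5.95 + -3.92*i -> [-5.95, -9.87, -13.79, -17.71, -21.63]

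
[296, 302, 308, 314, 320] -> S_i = 296 + 6*i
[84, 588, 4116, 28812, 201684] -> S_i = 84*7^i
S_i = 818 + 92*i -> [818, 910, 1002, 1094, 1186]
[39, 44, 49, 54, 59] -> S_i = 39 + 5*i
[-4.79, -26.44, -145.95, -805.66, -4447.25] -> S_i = -4.79*5.52^i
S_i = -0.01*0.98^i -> [-0.01, -0.01, -0.01, -0.01, -0.01]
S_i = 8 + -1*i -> [8, 7, 6, 5, 4]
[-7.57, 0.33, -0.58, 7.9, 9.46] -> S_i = Random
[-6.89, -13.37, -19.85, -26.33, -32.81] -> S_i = -6.89 + -6.48*i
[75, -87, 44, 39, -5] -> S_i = Random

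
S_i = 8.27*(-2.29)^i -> [8.27, -18.94, 43.37, -99.31, 227.43]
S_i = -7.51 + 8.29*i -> [-7.51, 0.78, 9.07, 17.36, 25.65]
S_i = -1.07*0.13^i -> [-1.07, -0.14, -0.02, -0.0, -0.0]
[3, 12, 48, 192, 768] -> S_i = 3*4^i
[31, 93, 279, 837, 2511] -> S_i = 31*3^i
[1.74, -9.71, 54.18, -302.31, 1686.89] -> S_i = 1.74*(-5.58)^i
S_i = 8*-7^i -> [8, -56, 392, -2744, 19208]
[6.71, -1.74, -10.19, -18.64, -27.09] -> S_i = 6.71 + -8.45*i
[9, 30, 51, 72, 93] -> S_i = 9 + 21*i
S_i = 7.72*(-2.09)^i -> [7.72, -16.13, 33.72, -70.48, 147.3]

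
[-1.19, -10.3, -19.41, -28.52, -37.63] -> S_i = -1.19 + -9.11*i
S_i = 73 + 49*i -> [73, 122, 171, 220, 269]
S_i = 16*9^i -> [16, 144, 1296, 11664, 104976]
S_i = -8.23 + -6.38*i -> [-8.23, -14.61, -20.99, -27.37, -33.75]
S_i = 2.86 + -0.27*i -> [2.86, 2.59, 2.32, 2.05, 1.78]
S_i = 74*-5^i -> [74, -370, 1850, -9250, 46250]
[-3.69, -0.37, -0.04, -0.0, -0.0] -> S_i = -3.69*0.10^i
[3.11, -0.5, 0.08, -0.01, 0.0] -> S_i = 3.11*(-0.16)^i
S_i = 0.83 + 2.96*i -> [0.83, 3.79, 6.75, 9.71, 12.67]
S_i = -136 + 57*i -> [-136, -79, -22, 35, 92]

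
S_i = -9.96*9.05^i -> [-9.96, -90.14, -815.75, -7382.53, -66811.87]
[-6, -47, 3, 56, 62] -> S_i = Random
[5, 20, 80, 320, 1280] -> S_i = 5*4^i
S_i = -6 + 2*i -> [-6, -4, -2, 0, 2]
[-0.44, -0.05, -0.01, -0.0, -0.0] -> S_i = -0.44*0.11^i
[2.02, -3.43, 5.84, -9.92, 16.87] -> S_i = 2.02*(-1.70)^i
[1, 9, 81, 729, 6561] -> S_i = 1*9^i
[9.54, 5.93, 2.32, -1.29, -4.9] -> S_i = 9.54 + -3.61*i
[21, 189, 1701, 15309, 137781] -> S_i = 21*9^i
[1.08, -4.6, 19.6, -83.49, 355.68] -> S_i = 1.08*(-4.26)^i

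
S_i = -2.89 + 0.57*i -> [-2.89, -2.32, -1.75, -1.18, -0.61]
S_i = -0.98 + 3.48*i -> [-0.98, 2.5, 5.98, 9.46, 12.94]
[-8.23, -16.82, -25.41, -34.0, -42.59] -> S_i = -8.23 + -8.59*i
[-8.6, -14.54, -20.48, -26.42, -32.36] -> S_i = -8.60 + -5.94*i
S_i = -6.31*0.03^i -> [-6.31, -0.19, -0.01, -0.0, -0.0]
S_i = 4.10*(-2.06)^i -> [4.1, -8.45, 17.4, -35.84, 73.83]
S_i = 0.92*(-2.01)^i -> [0.92, -1.85, 3.72, -7.47, 15.02]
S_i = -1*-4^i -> [-1, 4, -16, 64, -256]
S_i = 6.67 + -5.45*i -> [6.67, 1.22, -4.23, -9.68, -15.13]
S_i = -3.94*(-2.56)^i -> [-3.94, 10.09, -25.82, 66.1, -169.22]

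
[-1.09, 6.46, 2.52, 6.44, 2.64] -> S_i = Random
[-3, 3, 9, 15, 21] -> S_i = -3 + 6*i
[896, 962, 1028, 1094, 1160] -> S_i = 896 + 66*i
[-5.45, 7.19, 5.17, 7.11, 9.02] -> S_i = Random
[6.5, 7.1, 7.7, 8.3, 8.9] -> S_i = 6.50 + 0.60*i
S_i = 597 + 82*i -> [597, 679, 761, 843, 925]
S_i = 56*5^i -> [56, 280, 1400, 7000, 35000]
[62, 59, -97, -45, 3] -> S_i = Random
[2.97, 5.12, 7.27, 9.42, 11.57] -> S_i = 2.97 + 2.15*i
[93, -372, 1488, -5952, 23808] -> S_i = 93*-4^i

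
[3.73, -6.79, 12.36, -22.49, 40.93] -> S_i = 3.73*(-1.82)^i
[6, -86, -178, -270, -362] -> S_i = 6 + -92*i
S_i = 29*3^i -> [29, 87, 261, 783, 2349]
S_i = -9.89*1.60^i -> [-9.89, -15.82, -25.32, -40.51, -64.82]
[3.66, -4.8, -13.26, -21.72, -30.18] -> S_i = 3.66 + -8.46*i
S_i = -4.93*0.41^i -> [-4.93, -2.02, -0.83, -0.34, -0.14]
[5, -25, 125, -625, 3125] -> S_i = 5*-5^i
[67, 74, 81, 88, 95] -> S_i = 67 + 7*i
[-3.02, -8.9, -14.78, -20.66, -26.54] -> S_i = -3.02 + -5.88*i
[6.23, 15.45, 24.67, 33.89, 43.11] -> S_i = 6.23 + 9.22*i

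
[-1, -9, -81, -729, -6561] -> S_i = -1*9^i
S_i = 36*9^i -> [36, 324, 2916, 26244, 236196]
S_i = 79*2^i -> [79, 158, 316, 632, 1264]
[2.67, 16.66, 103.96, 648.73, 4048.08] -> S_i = 2.67*6.24^i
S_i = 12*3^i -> [12, 36, 108, 324, 972]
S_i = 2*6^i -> [2, 12, 72, 432, 2592]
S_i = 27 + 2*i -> [27, 29, 31, 33, 35]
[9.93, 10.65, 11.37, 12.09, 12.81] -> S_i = 9.93 + 0.72*i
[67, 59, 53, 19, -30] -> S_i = Random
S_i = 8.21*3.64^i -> [8.21, 29.88, 108.78, 395.96, 1441.28]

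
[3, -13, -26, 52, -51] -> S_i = Random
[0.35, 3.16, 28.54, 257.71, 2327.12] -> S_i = 0.35*9.03^i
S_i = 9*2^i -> [9, 18, 36, 72, 144]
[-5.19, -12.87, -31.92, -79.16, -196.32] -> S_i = -5.19*2.48^i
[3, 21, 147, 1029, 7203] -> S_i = 3*7^i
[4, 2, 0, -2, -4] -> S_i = 4 + -2*i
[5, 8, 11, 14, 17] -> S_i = 5 + 3*i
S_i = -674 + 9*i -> [-674, -665, -656, -647, -638]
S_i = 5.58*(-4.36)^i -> [5.58, -24.33, 106.07, -462.48, 2016.42]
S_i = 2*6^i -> [2, 12, 72, 432, 2592]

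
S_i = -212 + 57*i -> [-212, -155, -98, -41, 16]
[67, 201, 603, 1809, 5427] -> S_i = 67*3^i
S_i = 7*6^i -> [7, 42, 252, 1512, 9072]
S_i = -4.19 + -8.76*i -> [-4.19, -12.95, -21.71, -30.47, -39.23]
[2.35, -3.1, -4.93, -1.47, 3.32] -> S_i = Random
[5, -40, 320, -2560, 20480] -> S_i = 5*-8^i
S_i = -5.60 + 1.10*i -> [-5.6, -4.5, -3.4, -2.3, -1.2]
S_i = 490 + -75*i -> [490, 415, 340, 265, 190]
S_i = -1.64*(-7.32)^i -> [-1.64, 12.0, -87.88, 643.25, -4708.56]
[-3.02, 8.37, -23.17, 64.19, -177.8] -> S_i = -3.02*(-2.77)^i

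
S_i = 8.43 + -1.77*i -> [8.43, 6.66, 4.89, 3.12, 1.35]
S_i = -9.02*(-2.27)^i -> [-9.02, 20.48, -46.48, 105.51, -239.5]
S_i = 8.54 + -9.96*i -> [8.54, -1.42, -11.38, -21.34, -31.3]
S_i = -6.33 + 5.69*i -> [-6.33, -0.64, 5.05, 10.74, 16.43]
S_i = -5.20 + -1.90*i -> [-5.2, -7.1, -9.0, -10.9, -12.8]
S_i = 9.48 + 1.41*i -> [9.48, 10.89, 12.3, 13.71, 15.12]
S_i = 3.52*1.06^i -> [3.52, 3.73, 3.96, 4.19, 4.44]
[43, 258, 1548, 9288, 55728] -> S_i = 43*6^i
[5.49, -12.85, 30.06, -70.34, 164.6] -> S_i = 5.49*(-2.34)^i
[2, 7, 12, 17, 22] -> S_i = 2 + 5*i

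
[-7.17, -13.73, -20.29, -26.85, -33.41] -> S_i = -7.17 + -6.56*i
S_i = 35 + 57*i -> [35, 92, 149, 206, 263]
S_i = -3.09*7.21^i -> [-3.09, -22.28, -160.63, -1158.15, -8350.25]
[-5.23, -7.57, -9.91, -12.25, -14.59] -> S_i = -5.23 + -2.34*i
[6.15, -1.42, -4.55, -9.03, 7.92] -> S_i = Random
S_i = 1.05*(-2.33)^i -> [1.05, -2.45, 5.7, -13.28, 30.95]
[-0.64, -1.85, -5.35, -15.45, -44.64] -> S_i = -0.64*2.89^i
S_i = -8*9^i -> [-8, -72, -648, -5832, -52488]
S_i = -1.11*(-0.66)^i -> [-1.11, 0.73, -0.48, 0.32, -0.21]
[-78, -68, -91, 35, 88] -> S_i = Random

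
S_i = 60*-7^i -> [60, -420, 2940, -20580, 144060]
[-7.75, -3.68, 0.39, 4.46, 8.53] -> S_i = -7.75 + 4.07*i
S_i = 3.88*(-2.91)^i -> [3.88, -11.29, 32.86, -95.61, 278.23]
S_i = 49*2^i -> [49, 98, 196, 392, 784]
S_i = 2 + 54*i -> [2, 56, 110, 164, 218]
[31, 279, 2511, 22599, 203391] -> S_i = 31*9^i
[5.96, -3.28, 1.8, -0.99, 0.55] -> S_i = 5.96*(-0.55)^i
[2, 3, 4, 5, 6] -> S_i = 2 + 1*i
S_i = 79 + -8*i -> [79, 71, 63, 55, 47]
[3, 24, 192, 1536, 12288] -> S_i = 3*8^i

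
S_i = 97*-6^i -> [97, -582, 3492, -20952, 125712]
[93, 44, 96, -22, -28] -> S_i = Random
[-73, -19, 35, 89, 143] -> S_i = -73 + 54*i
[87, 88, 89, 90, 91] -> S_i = 87 + 1*i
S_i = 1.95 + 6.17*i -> [1.95, 8.12, 14.29, 20.46, 26.63]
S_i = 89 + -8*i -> [89, 81, 73, 65, 57]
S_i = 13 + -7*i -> [13, 6, -1, -8, -15]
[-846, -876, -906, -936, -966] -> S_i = -846 + -30*i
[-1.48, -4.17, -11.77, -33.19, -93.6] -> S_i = -1.48*2.82^i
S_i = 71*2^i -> [71, 142, 284, 568, 1136]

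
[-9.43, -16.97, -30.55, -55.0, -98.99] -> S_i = -9.43*1.80^i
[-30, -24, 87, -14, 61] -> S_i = Random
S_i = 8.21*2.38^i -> [8.21, 19.54, 46.5, 110.68, 263.42]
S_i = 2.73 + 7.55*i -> [2.73, 10.28, 17.83, 25.38, 32.93]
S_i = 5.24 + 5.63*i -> [5.24, 10.87, 16.5, 22.13, 27.76]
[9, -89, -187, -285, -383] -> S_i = 9 + -98*i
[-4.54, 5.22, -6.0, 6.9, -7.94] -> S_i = -4.54*(-1.15)^i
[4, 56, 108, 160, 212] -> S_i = 4 + 52*i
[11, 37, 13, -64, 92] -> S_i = Random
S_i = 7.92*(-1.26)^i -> [7.92, -9.98, 12.57, -15.84, 19.96]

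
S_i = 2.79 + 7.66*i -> [2.79, 10.45, 18.11, 25.77, 33.43]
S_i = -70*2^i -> [-70, -140, -280, -560, -1120]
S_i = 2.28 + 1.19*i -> [2.28, 3.47, 4.66, 5.85, 7.04]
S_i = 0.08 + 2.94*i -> [0.08, 3.02, 5.96, 8.9, 11.84]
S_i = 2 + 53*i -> [2, 55, 108, 161, 214]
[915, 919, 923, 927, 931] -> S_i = 915 + 4*i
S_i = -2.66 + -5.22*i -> [-2.66, -7.88, -13.1, -18.32, -23.54]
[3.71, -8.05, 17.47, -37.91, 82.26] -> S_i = 3.71*(-2.17)^i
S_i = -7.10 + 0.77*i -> [-7.1, -6.33, -5.56, -4.79, -4.02]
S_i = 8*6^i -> [8, 48, 288, 1728, 10368]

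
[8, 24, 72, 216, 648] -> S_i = 8*3^i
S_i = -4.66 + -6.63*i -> [-4.66, -11.29, -17.92, -24.55, -31.18]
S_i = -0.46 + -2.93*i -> [-0.46, -3.39, -6.32, -9.25, -12.18]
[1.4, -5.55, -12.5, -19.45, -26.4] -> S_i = 1.40 + -6.95*i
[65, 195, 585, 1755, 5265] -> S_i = 65*3^i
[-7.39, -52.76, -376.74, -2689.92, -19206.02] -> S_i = -7.39*7.14^i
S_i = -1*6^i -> [-1, -6, -36, -216, -1296]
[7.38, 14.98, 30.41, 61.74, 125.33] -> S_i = 7.38*2.03^i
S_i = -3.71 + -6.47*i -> [-3.71, -10.18, -16.65, -23.12, -29.59]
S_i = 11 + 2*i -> [11, 13, 15, 17, 19]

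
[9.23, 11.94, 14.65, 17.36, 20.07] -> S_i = 9.23 + 2.71*i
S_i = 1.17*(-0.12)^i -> [1.17, -0.14, 0.02, -0.0, 0.0]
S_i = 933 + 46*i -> [933, 979, 1025, 1071, 1117]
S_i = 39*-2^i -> [39, -78, 156, -312, 624]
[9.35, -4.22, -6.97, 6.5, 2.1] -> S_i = Random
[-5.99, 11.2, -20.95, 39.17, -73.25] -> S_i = -5.99*(-1.87)^i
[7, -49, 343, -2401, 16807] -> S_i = 7*-7^i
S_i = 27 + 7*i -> [27, 34, 41, 48, 55]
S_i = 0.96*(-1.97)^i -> [0.96, -1.89, 3.73, -7.34, 14.46]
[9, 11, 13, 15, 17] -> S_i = 9 + 2*i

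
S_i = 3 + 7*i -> [3, 10, 17, 24, 31]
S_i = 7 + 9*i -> [7, 16, 25, 34, 43]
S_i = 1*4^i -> [1, 4, 16, 64, 256]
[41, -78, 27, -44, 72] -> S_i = Random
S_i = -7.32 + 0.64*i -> [-7.32, -6.68, -6.04, -5.4, -4.76]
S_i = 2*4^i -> [2, 8, 32, 128, 512]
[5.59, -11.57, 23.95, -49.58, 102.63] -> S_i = 5.59*(-2.07)^i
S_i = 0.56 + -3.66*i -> [0.56, -3.1, -6.76, -10.42, -14.08]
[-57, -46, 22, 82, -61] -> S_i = Random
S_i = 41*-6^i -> [41, -246, 1476, -8856, 53136]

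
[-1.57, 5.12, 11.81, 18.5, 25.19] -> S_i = -1.57 + 6.69*i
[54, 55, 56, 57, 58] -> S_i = 54 + 1*i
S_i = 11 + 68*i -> [11, 79, 147, 215, 283]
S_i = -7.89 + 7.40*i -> [-7.89, -0.49, 6.91, 14.31, 21.71]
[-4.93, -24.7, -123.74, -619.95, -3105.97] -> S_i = -4.93*5.01^i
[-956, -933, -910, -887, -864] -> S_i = -956 + 23*i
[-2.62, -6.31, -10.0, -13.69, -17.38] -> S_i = -2.62 + -3.69*i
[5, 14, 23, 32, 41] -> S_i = 5 + 9*i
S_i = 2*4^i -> [2, 8, 32, 128, 512]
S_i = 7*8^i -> [7, 56, 448, 3584, 28672]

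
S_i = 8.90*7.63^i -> [8.9, 67.91, 518.13, 3953.34, 30163.95]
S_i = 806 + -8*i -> [806, 798, 790, 782, 774]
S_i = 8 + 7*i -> [8, 15, 22, 29, 36]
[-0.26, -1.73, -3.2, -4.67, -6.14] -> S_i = -0.26 + -1.47*i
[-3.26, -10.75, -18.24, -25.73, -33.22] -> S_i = -3.26 + -7.49*i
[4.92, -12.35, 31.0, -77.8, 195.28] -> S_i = 4.92*(-2.51)^i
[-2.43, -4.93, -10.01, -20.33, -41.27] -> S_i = -2.43*2.03^i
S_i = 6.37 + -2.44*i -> [6.37, 3.93, 1.49, -0.95, -3.39]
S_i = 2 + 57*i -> [2, 59, 116, 173, 230]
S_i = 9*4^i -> [9, 36, 144, 576, 2304]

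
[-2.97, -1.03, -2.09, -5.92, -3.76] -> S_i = Random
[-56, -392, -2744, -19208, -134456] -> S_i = -56*7^i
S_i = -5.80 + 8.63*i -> [-5.8, 2.83, 11.46, 20.09, 28.72]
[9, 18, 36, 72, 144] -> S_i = 9*2^i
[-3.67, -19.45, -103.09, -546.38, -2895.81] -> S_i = -3.67*5.30^i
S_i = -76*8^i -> [-76, -608, -4864, -38912, -311296]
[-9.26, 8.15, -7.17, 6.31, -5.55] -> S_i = -9.26*(-0.88)^i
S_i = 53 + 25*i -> [53, 78, 103, 128, 153]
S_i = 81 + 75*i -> [81, 156, 231, 306, 381]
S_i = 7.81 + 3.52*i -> [7.81, 11.33, 14.85, 18.37, 21.89]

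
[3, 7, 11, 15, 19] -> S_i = 3 + 4*i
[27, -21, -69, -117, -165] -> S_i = 27 + -48*i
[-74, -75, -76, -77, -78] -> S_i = -74 + -1*i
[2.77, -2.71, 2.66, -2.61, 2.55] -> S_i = 2.77*(-0.98)^i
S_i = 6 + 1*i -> [6, 7, 8, 9, 10]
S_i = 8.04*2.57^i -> [8.04, 20.66, 53.1, 136.48, 350.74]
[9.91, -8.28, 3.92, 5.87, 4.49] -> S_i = Random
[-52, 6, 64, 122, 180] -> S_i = -52 + 58*i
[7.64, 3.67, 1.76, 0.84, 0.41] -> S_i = 7.64*0.48^i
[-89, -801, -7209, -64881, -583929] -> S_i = -89*9^i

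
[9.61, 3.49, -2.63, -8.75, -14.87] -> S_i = 9.61 + -6.12*i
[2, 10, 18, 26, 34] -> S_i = 2 + 8*i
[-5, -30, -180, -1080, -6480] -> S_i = -5*6^i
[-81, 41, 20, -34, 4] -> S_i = Random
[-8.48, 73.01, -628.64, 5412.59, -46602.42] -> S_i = -8.48*(-8.61)^i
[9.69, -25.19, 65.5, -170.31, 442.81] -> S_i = 9.69*(-2.60)^i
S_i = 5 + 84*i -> [5, 89, 173, 257, 341]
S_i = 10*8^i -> [10, 80, 640, 5120, 40960]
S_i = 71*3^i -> [71, 213, 639, 1917, 5751]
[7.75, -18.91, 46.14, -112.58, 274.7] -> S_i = 7.75*(-2.44)^i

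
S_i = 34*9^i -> [34, 306, 2754, 24786, 223074]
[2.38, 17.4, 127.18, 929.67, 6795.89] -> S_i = 2.38*7.31^i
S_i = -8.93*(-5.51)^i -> [-8.93, 49.2, -271.12, 1493.85, -8231.1]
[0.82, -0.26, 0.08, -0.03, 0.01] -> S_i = 0.82*(-0.32)^i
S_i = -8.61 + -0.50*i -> [-8.61, -9.11, -9.61, -10.11, -10.61]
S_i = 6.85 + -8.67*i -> [6.85, -1.82, -10.49, -19.16, -27.83]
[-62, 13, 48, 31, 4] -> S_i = Random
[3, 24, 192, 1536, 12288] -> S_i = 3*8^i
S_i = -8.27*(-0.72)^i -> [-8.27, 5.95, -4.29, 3.09, -2.22]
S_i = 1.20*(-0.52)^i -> [1.2, -0.62, 0.32, -0.17, 0.09]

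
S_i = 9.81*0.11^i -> [9.81, 1.08, 0.12, 0.01, 0.0]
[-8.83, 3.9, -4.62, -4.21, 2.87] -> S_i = Random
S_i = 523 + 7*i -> [523, 530, 537, 544, 551]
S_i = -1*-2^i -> [-1, 2, -4, 8, -16]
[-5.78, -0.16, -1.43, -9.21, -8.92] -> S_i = Random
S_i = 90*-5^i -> [90, -450, 2250, -11250, 56250]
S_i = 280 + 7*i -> [280, 287, 294, 301, 308]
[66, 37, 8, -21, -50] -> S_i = 66 + -29*i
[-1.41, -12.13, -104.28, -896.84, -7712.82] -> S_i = -1.41*8.60^i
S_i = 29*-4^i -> [29, -116, 464, -1856, 7424]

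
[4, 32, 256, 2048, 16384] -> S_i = 4*8^i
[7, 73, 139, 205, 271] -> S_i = 7 + 66*i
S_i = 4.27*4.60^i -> [4.27, 19.64, 90.35, 415.62, 1911.87]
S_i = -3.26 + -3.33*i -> [-3.26, -6.59, -9.92, -13.25, -16.58]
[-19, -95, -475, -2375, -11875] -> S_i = -19*5^i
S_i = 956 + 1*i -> [956, 957, 958, 959, 960]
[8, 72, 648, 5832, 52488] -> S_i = 8*9^i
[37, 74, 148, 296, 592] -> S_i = 37*2^i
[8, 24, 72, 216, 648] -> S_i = 8*3^i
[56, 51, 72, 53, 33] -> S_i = Random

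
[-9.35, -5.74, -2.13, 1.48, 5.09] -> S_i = -9.35 + 3.61*i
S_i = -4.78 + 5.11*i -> [-4.78, 0.33, 5.44, 10.55, 15.66]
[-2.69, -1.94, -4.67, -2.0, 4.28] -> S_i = Random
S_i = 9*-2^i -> [9, -18, 36, -72, 144]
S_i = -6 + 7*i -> [-6, 1, 8, 15, 22]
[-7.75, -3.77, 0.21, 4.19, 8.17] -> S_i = -7.75 + 3.98*i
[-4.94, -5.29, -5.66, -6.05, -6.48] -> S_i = -4.94*1.07^i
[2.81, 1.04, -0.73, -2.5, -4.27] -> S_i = 2.81 + -1.77*i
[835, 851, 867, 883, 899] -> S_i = 835 + 16*i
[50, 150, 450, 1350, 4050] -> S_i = 50*3^i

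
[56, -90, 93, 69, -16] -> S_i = Random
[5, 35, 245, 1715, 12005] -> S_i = 5*7^i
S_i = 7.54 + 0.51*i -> [7.54, 8.05, 8.56, 9.07, 9.58]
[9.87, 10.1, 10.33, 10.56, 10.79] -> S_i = 9.87 + 0.23*i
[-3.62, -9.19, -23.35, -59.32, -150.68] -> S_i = -3.62*2.54^i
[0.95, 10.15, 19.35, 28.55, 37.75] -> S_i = 0.95 + 9.20*i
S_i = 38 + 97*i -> [38, 135, 232, 329, 426]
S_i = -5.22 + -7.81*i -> [-5.22, -13.03, -20.84, -28.65, -36.46]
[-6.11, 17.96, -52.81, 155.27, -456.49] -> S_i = -6.11*(-2.94)^i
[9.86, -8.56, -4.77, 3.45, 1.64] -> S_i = Random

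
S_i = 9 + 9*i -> [9, 18, 27, 36, 45]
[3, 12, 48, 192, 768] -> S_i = 3*4^i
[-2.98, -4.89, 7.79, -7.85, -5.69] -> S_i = Random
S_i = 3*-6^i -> [3, -18, 108, -648, 3888]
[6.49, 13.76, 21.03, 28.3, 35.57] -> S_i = 6.49 + 7.27*i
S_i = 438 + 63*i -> [438, 501, 564, 627, 690]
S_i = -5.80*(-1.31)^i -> [-5.8, 7.6, -9.95, 13.04, -17.08]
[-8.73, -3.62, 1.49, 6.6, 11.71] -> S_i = -8.73 + 5.11*i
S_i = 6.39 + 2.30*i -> [6.39, 8.69, 10.99, 13.29, 15.59]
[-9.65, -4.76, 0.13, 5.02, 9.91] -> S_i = -9.65 + 4.89*i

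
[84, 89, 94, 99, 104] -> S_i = 84 + 5*i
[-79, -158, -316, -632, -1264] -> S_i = -79*2^i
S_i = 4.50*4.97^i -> [4.5, 22.36, 111.15, 552.44, 2745.61]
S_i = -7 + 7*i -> [-7, 0, 7, 14, 21]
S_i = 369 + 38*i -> [369, 407, 445, 483, 521]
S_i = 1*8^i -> [1, 8, 64, 512, 4096]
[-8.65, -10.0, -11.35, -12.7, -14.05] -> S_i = -8.65 + -1.35*i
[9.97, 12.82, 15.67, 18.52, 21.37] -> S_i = 9.97 + 2.85*i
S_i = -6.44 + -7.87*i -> [-6.44, -14.31, -22.18, -30.05, -37.92]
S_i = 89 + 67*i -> [89, 156, 223, 290, 357]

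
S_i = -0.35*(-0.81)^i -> [-0.35, 0.28, -0.23, 0.19, -0.15]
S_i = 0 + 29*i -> [0, 29, 58, 87, 116]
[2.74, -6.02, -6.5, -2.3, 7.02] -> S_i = Random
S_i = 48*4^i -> [48, 192, 768, 3072, 12288]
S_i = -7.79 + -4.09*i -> [-7.79, -11.88, -15.97, -20.06, -24.15]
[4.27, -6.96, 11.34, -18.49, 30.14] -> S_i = 4.27*(-1.63)^i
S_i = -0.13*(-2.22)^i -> [-0.13, 0.29, -0.64, 1.42, -3.16]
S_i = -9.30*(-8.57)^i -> [-9.3, 79.7, -683.04, 5853.63, -50165.63]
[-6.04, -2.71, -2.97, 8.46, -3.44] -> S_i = Random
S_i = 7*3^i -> [7, 21, 63, 189, 567]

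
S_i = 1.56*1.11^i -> [1.56, 1.73, 1.92, 2.13, 2.37]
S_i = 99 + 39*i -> [99, 138, 177, 216, 255]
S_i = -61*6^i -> [-61, -366, -2196, -13176, -79056]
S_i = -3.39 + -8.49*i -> [-3.39, -11.88, -20.37, -28.86, -37.35]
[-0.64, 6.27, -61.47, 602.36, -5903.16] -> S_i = -0.64*(-9.80)^i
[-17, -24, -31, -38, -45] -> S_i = -17 + -7*i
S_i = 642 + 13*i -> [642, 655, 668, 681, 694]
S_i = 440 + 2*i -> [440, 442, 444, 446, 448]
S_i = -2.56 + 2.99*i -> [-2.56, 0.43, 3.42, 6.41, 9.4]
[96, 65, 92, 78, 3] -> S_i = Random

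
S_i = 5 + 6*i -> [5, 11, 17, 23, 29]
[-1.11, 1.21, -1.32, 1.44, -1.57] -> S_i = -1.11*(-1.09)^i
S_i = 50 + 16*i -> [50, 66, 82, 98, 114]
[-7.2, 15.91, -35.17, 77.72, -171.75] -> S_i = -7.20*(-2.21)^i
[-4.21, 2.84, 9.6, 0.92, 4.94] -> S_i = Random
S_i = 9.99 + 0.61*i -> [9.99, 10.6, 11.21, 11.82, 12.43]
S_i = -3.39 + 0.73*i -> [-3.39, -2.66, -1.93, -1.2, -0.47]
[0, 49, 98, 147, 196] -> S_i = 0 + 49*i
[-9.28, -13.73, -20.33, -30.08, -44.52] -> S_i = -9.28*1.48^i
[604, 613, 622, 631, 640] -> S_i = 604 + 9*i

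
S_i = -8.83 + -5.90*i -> [-8.83, -14.73, -20.63, -26.53, -32.43]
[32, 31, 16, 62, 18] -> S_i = Random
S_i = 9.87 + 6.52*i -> [9.87, 16.39, 22.91, 29.43, 35.95]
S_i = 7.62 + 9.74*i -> [7.62, 17.36, 27.1, 36.84, 46.58]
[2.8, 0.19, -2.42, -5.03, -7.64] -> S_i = 2.80 + -2.61*i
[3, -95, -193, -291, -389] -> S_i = 3 + -98*i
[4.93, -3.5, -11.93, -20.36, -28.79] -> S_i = 4.93 + -8.43*i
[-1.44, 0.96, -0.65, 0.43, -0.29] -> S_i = -1.44*(-0.67)^i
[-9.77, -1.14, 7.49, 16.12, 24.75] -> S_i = -9.77 + 8.63*i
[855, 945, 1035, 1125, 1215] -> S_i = 855 + 90*i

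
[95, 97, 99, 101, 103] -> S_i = 95 + 2*i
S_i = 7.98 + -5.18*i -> [7.98, 2.8, -2.38, -7.56, -12.74]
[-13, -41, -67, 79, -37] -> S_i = Random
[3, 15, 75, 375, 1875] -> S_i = 3*5^i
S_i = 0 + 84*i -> [0, 84, 168, 252, 336]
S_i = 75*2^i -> [75, 150, 300, 600, 1200]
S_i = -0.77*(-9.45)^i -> [-0.77, 7.28, -68.76, 649.81, -6140.7]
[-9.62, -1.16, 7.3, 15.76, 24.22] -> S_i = -9.62 + 8.46*i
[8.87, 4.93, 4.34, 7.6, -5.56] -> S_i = Random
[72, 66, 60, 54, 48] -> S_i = 72 + -6*i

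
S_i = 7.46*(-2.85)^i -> [7.46, -21.26, 60.59, -172.69, 492.17]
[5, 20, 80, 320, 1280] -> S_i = 5*4^i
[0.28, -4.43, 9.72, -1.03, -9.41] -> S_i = Random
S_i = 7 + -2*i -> [7, 5, 3, 1, -1]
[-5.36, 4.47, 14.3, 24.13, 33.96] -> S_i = -5.36 + 9.83*i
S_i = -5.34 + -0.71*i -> [-5.34, -6.05, -6.76, -7.47, -8.18]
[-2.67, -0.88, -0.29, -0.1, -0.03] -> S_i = -2.67*0.33^i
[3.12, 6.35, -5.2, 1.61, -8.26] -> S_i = Random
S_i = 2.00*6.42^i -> [2.0, 12.84, 82.43, 529.22, 3397.58]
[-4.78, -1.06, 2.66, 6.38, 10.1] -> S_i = -4.78 + 3.72*i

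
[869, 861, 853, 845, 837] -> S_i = 869 + -8*i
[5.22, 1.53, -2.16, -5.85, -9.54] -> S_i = 5.22 + -3.69*i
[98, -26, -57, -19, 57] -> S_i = Random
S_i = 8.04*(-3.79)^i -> [8.04, -30.47, 115.49, -437.7, 1658.87]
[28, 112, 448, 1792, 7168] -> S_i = 28*4^i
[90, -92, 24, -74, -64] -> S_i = Random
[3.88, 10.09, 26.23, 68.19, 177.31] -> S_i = 3.88*2.60^i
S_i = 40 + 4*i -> [40, 44, 48, 52, 56]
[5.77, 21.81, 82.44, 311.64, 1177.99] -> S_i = 5.77*3.78^i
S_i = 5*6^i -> [5, 30, 180, 1080, 6480]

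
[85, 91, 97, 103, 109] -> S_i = 85 + 6*i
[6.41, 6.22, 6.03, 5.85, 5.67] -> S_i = 6.41*0.97^i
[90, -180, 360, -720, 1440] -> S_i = 90*-2^i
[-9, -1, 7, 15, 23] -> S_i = -9 + 8*i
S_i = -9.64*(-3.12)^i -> [-9.64, 30.08, -93.84, 292.78, -913.47]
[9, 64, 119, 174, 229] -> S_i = 9 + 55*i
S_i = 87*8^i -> [87, 696, 5568, 44544, 356352]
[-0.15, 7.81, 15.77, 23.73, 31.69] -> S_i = -0.15 + 7.96*i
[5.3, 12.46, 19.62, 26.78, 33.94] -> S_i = 5.30 + 7.16*i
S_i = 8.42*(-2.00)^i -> [8.42, -16.84, 33.68, -67.36, 134.72]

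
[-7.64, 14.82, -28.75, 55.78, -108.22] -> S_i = -7.64*(-1.94)^i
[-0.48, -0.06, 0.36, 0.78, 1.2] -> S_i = -0.48 + 0.42*i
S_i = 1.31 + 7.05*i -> [1.31, 8.36, 15.41, 22.46, 29.51]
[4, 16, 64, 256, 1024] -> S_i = 4*4^i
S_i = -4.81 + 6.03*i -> [-4.81, 1.22, 7.25, 13.28, 19.31]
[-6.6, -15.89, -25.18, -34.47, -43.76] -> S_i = -6.60 + -9.29*i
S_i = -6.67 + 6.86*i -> [-6.67, 0.19, 7.05, 13.91, 20.77]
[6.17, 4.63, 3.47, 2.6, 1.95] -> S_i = 6.17*0.75^i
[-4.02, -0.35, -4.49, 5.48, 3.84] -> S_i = Random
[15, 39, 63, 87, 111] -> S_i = 15 + 24*i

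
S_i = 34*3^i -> [34, 102, 306, 918, 2754]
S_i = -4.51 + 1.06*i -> [-4.51, -3.45, -2.39, -1.33, -0.27]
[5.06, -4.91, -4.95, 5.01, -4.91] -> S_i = Random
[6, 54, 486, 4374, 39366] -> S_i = 6*9^i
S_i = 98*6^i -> [98, 588, 3528, 21168, 127008]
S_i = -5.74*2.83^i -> [-5.74, -16.24, -45.97, -130.1, -368.18]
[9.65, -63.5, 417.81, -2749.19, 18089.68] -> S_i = 9.65*(-6.58)^i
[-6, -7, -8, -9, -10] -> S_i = -6 + -1*i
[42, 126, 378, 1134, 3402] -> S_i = 42*3^i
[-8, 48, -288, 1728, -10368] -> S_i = -8*-6^i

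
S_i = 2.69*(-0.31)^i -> [2.69, -0.83, 0.26, -0.08, 0.02]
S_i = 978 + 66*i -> [978, 1044, 1110, 1176, 1242]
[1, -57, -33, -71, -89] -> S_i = Random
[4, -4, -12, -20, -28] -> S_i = 4 + -8*i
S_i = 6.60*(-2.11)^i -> [6.6, -13.93, 29.38, -62.0, 130.82]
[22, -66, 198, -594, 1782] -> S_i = 22*-3^i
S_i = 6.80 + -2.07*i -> [6.8, 4.73, 2.66, 0.59, -1.48]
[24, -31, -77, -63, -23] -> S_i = Random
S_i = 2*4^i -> [2, 8, 32, 128, 512]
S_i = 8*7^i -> [8, 56, 392, 2744, 19208]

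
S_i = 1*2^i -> [1, 2, 4, 8, 16]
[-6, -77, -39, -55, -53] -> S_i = Random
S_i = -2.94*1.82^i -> [-2.94, -5.35, -9.74, -17.72, -32.26]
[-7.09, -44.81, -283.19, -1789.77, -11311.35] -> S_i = -7.09*6.32^i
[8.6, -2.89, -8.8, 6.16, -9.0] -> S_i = Random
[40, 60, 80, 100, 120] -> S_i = 40 + 20*i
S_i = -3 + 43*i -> [-3, 40, 83, 126, 169]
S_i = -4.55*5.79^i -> [-4.55, -26.34, -152.53, -883.18, -5113.59]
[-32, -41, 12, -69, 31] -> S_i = Random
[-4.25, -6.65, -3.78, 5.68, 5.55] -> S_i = Random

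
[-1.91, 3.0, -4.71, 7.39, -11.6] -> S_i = -1.91*(-1.57)^i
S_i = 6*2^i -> [6, 12, 24, 48, 96]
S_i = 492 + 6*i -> [492, 498, 504, 510, 516]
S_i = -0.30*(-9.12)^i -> [-0.3, 2.74, -24.95, 227.57, -2075.39]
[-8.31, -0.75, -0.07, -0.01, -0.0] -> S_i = -8.31*0.09^i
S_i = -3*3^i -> [-3, -9, -27, -81, -243]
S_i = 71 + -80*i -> [71, -9, -89, -169, -249]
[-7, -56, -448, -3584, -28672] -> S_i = -7*8^i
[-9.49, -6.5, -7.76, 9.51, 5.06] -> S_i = Random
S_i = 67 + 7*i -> [67, 74, 81, 88, 95]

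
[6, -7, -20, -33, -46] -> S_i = 6 + -13*i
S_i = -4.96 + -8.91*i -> [-4.96, -13.87, -22.78, -31.69, -40.6]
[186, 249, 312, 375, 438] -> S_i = 186 + 63*i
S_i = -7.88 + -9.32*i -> [-7.88, -17.2, -26.52, -35.84, -45.16]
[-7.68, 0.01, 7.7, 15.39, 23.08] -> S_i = -7.68 + 7.69*i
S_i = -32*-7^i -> [-32, 224, -1568, 10976, -76832]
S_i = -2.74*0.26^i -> [-2.74, -0.71, -0.19, -0.05, -0.01]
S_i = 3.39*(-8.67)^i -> [3.39, -29.39, 254.82, -2209.31, 19154.73]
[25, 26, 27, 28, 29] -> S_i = 25 + 1*i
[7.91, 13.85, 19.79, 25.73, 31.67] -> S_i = 7.91 + 5.94*i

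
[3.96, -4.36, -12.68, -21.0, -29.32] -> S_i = 3.96 + -8.32*i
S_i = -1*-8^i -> [-1, 8, -64, 512, -4096]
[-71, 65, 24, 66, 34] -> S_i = Random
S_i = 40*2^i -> [40, 80, 160, 320, 640]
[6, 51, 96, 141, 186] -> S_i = 6 + 45*i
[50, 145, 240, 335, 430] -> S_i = 50 + 95*i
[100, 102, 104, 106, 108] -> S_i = 100 + 2*i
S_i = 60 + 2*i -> [60, 62, 64, 66, 68]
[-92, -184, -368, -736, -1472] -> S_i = -92*2^i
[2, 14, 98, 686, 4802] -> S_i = 2*7^i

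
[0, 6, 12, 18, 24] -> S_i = 0 + 6*i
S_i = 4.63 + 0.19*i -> [4.63, 4.82, 5.01, 5.2, 5.39]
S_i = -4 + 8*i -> [-4, 4, 12, 20, 28]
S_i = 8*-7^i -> [8, -56, 392, -2744, 19208]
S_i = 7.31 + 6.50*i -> [7.31, 13.81, 20.31, 26.81, 33.31]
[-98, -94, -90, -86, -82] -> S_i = -98 + 4*i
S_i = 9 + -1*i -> [9, 8, 7, 6, 5]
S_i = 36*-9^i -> [36, -324, 2916, -26244, 236196]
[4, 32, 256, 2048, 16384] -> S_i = 4*8^i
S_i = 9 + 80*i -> [9, 89, 169, 249, 329]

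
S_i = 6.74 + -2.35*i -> [6.74, 4.39, 2.04, -0.31, -2.66]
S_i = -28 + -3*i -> [-28, -31, -34, -37, -40]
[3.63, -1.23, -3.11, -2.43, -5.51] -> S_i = Random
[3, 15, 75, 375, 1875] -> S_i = 3*5^i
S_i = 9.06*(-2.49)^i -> [9.06, -22.56, 56.17, -139.87, 348.28]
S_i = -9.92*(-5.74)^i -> [-9.92, 56.94, -326.84, 1876.06, -10768.6]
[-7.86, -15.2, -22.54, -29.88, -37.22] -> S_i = -7.86 + -7.34*i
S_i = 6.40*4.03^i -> [6.4, 25.79, 103.94, 418.89, 1688.11]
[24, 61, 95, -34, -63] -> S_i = Random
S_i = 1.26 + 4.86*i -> [1.26, 6.12, 10.98, 15.84, 20.7]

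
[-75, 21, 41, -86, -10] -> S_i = Random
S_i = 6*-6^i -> [6, -36, 216, -1296, 7776]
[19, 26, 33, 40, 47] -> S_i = 19 + 7*i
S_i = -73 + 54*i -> [-73, -19, 35, 89, 143]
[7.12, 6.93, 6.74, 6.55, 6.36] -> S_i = 7.12 + -0.19*i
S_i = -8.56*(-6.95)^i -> [-8.56, 59.49, -413.47, 2873.61, -19971.61]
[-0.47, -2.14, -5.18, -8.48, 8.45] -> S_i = Random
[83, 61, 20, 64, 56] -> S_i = Random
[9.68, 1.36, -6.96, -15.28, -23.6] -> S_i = 9.68 + -8.32*i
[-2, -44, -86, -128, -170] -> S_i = -2 + -42*i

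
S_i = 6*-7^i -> [6, -42, 294, -2058, 14406]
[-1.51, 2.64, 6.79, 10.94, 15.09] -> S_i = -1.51 + 4.15*i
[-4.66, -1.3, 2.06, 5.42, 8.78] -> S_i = -4.66 + 3.36*i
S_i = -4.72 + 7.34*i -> [-4.72, 2.62, 9.96, 17.3, 24.64]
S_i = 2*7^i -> [2, 14, 98, 686, 4802]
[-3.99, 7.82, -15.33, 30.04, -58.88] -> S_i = -3.99*(-1.96)^i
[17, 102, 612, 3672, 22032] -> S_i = 17*6^i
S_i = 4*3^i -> [4, 12, 36, 108, 324]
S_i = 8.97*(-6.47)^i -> [8.97, -58.04, 375.49, -2429.44, 15718.44]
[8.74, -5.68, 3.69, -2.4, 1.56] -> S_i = 8.74*(-0.65)^i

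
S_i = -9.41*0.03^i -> [-9.41, -0.28, -0.01, -0.0, -0.0]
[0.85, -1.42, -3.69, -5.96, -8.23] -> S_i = 0.85 + -2.27*i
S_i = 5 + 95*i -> [5, 100, 195, 290, 385]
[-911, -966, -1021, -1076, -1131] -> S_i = -911 + -55*i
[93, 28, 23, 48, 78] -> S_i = Random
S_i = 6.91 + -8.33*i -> [6.91, -1.42, -9.75, -18.08, -26.41]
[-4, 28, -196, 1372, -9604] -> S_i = -4*-7^i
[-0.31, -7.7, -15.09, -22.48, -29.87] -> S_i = -0.31 + -7.39*i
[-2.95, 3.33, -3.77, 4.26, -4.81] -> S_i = -2.95*(-1.13)^i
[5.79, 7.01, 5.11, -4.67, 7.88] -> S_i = Random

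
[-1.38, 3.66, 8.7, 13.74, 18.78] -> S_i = -1.38 + 5.04*i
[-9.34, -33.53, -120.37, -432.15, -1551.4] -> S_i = -9.34*3.59^i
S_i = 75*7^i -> [75, 525, 3675, 25725, 180075]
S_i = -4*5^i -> [-4, -20, -100, -500, -2500]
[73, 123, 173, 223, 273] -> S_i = 73 + 50*i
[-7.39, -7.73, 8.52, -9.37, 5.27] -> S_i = Random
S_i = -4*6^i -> [-4, -24, -144, -864, -5184]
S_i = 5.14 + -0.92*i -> [5.14, 4.22, 3.3, 2.38, 1.46]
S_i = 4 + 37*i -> [4, 41, 78, 115, 152]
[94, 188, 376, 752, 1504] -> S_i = 94*2^i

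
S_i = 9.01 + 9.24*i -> [9.01, 18.25, 27.49, 36.73, 45.97]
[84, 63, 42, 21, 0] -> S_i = 84 + -21*i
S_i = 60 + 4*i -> [60, 64, 68, 72, 76]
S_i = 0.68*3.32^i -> [0.68, 2.26, 7.5, 24.88, 82.62]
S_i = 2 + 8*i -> [2, 10, 18, 26, 34]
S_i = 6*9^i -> [6, 54, 486, 4374, 39366]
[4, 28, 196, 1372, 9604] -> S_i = 4*7^i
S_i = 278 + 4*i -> [278, 282, 286, 290, 294]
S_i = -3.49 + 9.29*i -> [-3.49, 5.8, 15.09, 24.38, 33.67]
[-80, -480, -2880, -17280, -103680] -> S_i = -80*6^i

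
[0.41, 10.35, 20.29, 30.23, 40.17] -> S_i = 0.41 + 9.94*i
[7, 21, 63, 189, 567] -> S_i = 7*3^i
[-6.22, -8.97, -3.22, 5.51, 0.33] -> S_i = Random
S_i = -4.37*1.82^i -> [-4.37, -7.95, -14.48, -26.34, -47.95]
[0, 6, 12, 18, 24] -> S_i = 0 + 6*i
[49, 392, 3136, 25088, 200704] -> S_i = 49*8^i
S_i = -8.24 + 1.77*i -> [-8.24, -6.47, -4.7, -2.93, -1.16]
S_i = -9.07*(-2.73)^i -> [-9.07, 24.76, -67.6, 184.54, -503.8]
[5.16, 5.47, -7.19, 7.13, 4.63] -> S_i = Random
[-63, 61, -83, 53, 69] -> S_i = Random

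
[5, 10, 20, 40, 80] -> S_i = 5*2^i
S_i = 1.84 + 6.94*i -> [1.84, 8.78, 15.72, 22.66, 29.6]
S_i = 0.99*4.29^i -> [0.99, 4.25, 18.22, 78.16, 335.32]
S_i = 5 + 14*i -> [5, 19, 33, 47, 61]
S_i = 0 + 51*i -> [0, 51, 102, 153, 204]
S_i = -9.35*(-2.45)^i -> [-9.35, 22.91, -56.12, 137.5, -336.88]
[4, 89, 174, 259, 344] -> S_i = 4 + 85*i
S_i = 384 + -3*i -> [384, 381, 378, 375, 372]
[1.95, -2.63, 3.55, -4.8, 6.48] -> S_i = 1.95*(-1.35)^i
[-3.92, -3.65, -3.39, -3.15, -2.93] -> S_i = -3.92*0.93^i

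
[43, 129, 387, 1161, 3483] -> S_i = 43*3^i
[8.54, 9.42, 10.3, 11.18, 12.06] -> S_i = 8.54 + 0.88*i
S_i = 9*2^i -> [9, 18, 36, 72, 144]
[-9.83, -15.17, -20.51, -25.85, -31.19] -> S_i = -9.83 + -5.34*i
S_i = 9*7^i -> [9, 63, 441, 3087, 21609]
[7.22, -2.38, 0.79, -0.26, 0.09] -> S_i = 7.22*(-0.33)^i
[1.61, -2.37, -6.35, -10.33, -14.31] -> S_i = 1.61 + -3.98*i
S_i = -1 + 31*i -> [-1, 30, 61, 92, 123]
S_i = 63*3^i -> [63, 189, 567, 1701, 5103]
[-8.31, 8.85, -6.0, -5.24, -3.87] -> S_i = Random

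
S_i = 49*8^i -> [49, 392, 3136, 25088, 200704]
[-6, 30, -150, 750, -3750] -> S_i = -6*-5^i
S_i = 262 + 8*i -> [262, 270, 278, 286, 294]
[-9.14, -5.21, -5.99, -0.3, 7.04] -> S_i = Random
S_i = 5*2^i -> [5, 10, 20, 40, 80]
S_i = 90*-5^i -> [90, -450, 2250, -11250, 56250]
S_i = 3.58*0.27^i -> [3.58, 0.97, 0.26, 0.07, 0.02]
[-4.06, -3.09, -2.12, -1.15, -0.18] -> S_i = -4.06 + 0.97*i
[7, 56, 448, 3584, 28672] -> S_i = 7*8^i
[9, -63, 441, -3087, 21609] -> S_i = 9*-7^i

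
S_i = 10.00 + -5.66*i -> [10.0, 4.34, -1.32, -6.98, -12.64]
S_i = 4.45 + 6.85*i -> [4.45, 11.3, 18.15, 25.0, 31.85]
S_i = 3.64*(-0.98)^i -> [3.64, -3.57, 3.5, -3.43, 3.36]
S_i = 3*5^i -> [3, 15, 75, 375, 1875]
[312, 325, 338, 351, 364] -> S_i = 312 + 13*i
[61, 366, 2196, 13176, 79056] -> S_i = 61*6^i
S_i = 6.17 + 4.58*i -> [6.17, 10.75, 15.33, 19.91, 24.49]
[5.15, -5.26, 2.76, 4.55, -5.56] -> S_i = Random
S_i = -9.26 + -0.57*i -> [-9.26, -9.83, -10.4, -10.97, -11.54]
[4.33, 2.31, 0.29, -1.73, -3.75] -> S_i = 4.33 + -2.02*i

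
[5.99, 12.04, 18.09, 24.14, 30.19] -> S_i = 5.99 + 6.05*i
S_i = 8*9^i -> [8, 72, 648, 5832, 52488]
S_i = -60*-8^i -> [-60, 480, -3840, 30720, -245760]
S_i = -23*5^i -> [-23, -115, -575, -2875, -14375]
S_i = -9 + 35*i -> [-9, 26, 61, 96, 131]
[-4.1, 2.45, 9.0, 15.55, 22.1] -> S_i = -4.10 + 6.55*i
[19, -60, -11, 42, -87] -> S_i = Random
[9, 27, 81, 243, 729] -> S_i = 9*3^i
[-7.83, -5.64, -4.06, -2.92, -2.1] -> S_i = -7.83*0.72^i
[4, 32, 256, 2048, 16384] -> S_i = 4*8^i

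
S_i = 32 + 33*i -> [32, 65, 98, 131, 164]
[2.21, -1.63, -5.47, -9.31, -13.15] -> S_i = 2.21 + -3.84*i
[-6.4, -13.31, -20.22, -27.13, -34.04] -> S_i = -6.40 + -6.91*i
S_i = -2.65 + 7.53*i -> [-2.65, 4.88, 12.41, 19.94, 27.47]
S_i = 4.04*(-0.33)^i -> [4.04, -1.33, 0.44, -0.15, 0.05]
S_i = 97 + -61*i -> [97, 36, -25, -86, -147]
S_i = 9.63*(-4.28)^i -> [9.63, -41.22, 176.41, -755.02, 3231.48]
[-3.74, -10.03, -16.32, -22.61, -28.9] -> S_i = -3.74 + -6.29*i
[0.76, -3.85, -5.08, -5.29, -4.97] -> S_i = Random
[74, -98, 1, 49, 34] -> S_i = Random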